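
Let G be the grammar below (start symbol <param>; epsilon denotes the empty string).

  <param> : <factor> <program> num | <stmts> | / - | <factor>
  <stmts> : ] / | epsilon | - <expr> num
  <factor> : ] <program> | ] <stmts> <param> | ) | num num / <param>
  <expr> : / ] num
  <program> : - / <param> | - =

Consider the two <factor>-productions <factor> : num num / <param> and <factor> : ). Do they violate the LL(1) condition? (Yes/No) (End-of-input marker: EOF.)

No

FIRST(num num / <param>) = { num } and FIRST()) = { ) }.
The FIRST sets are disjoint and neither alternative is nullable — no conflict.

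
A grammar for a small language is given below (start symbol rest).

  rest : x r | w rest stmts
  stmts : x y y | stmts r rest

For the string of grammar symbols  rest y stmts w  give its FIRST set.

Add FIRST(rest) = { w, x }; rest is not nullable, stop.

{ w, x }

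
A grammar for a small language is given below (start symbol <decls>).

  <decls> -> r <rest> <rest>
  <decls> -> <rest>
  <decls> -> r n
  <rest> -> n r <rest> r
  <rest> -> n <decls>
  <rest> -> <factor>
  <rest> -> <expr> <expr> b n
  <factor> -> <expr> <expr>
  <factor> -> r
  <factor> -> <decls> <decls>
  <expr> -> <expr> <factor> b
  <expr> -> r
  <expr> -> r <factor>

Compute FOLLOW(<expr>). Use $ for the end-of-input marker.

{ $, b, n, r }

In <rest> -> <expr> <expr> b n: add FIRST(<expr> b n) = { r }.
In <rest> -> <expr> <expr> b n: add FIRST(b n) = { b }.
In <factor> -> <expr> <expr>: add FIRST(<expr>) = { r }.
In <factor> -> <expr> <expr>: <expr> is at the end, add FOLLOW(<factor>) = { $, b, n, r }.
In <expr> -> <expr> <factor> b: add FIRST(<factor> b) = { n, r }.
Union: FOLLOW(<expr>) = { $, b, n, r }.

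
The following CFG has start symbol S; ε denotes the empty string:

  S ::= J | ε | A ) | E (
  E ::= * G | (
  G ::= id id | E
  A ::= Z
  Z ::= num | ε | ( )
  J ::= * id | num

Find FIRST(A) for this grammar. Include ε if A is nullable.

{ (, num, ε }

From A ::= Z: add FIRST(Z) = { (, num, ε } (including ε since Z is nullable).
Union: FIRST(A) = { (, num, ε }.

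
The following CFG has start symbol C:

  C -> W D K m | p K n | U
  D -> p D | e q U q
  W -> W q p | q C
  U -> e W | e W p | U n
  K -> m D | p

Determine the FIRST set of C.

From C -> W D K m: add FIRST(W) = { q }.
C -> p K n contributes {p}.
From C -> U: add FIRST(U) = { e }.
Union: FIRST(C) = { e, p, q }.

{ e, p, q }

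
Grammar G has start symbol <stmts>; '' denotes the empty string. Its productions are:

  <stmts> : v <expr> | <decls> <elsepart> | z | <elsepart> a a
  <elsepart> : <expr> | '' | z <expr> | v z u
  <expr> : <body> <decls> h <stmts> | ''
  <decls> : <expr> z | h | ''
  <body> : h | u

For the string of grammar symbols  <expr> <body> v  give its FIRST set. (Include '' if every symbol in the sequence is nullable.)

{ h, u }

Add FIRST(<expr>)\{''} = { h, u }; <expr> is nullable, continue.
Add FIRST(<body>) = { h, u }; <body> is not nullable, stop.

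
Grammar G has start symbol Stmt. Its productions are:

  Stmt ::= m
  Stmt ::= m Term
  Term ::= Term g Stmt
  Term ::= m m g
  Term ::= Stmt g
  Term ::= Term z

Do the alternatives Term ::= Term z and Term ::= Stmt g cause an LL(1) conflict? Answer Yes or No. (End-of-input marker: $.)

Yes

FIRST(Term z) = { m } and FIRST(Stmt g) = { m }.
Both contain m, so the two alternatives are not disjoint — LL(1) conflict.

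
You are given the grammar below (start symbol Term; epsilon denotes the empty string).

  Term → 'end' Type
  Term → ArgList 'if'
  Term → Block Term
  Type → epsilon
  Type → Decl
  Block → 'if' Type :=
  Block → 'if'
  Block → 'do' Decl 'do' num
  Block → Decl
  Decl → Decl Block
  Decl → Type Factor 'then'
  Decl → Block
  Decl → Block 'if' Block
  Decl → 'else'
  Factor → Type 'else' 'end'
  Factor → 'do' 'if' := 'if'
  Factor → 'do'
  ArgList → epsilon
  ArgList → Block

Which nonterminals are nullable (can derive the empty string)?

{ ArgList, Type }

Directly nullable (have an epsilon-production): Type, ArgList.
No other nonterminal has a production whose RHS symbols are all nullable.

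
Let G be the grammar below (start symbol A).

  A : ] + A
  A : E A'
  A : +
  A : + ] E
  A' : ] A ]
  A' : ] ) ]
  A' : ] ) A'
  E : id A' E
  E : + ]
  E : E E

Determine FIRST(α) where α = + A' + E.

+ is a terminal; add {+} and stop.

{ + }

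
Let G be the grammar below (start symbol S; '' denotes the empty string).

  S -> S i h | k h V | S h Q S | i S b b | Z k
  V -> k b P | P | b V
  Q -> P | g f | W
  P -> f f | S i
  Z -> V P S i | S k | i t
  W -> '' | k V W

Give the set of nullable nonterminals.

Directly nullable (have an ''-production): W.
Q -> W with every symbol nullable, so Q is nullable.
No other nonterminal has a production whose RHS symbols are all nullable.

{ Q, W }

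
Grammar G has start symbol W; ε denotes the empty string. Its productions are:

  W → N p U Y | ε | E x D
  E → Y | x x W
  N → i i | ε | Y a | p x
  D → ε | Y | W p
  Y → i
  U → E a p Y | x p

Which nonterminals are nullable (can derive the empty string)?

{ D, N, W }

Directly nullable (have an ε-production): W, N, D.
No other nonterminal has a production whose RHS symbols are all nullable.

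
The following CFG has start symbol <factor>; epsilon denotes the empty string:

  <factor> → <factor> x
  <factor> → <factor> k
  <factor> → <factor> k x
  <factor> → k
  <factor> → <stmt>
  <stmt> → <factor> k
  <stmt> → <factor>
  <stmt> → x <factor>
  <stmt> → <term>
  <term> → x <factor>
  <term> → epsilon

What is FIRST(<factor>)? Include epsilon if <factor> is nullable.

{ k, x, epsilon }

From <factor> → <factor> x: <factor> nullable, take FIRST(<factor>) ∪ {x} = { k, x }.
From <factor> → <factor> k: <factor> nullable, take FIRST(<factor>) ∪ {k} = { k, x }.
From <factor> → <factor> k x: <factor> nullable, take FIRST(<factor>) ∪ {k} = { k, x }.
<factor> → k contributes {k}.
From <factor> → <stmt>: add FIRST(<stmt>) = { k, x, epsilon } (including epsilon since <stmt> is nullable).
Union: FIRST(<factor>) = { k, x, epsilon }.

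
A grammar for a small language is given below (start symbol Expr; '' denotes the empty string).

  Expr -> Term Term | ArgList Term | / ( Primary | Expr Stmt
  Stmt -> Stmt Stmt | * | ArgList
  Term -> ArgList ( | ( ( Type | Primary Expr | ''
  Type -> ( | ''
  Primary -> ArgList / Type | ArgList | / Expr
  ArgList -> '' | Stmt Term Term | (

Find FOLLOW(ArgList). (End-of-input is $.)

{ $, (, *, / }

In Expr -> ArgList Term: add FIRST(Term)\{''} = { (, *, / }.
  Since Term is nullable, also add FOLLOW(Expr) = { $, (, *, / }.
In Stmt -> ArgList: ArgList is at the end, add FOLLOW(Stmt) = { $, (, *, / }.
In Term -> ArgList (: add FIRST(() = { ( }.
In Primary -> ArgList / Type: add FIRST(/ Type) = { / }.
In Primary -> ArgList: ArgList is at the end, add FOLLOW(Primary) = { $, (, *, / }.
Union: FOLLOW(ArgList) = { $, (, *, / }.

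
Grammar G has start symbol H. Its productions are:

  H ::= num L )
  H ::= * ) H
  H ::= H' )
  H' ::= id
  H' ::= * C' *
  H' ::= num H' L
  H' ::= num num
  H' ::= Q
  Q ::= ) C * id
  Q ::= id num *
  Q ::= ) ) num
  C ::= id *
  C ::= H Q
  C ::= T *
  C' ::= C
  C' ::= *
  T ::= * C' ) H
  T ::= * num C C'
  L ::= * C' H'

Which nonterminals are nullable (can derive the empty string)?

{ } (none)

No nonterminal has an empty production or an RHS whose symbols are all nullable.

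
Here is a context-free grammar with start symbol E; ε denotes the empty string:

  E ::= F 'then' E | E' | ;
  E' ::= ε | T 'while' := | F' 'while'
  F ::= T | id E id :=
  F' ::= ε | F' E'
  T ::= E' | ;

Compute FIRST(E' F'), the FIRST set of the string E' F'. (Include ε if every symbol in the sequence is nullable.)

{ 'while', ;, ε }

Add FIRST(E')\{ε} = { 'while', ; }; E' is nullable, continue.
Add FIRST(F')\{ε} = { 'while', ; }; F' is nullable, continue.
Every symbol is nullable, so include ε.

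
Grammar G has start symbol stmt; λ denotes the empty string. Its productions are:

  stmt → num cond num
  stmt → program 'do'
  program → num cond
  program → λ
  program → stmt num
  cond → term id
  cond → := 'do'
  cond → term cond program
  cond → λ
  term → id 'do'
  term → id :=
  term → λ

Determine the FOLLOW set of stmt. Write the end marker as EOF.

stmt is the start symbol, so EOF ∈ FOLLOW(stmt).
In program → stmt num: add FIRST(num) = { num }.
Union: FOLLOW(stmt) = { EOF, num }.

{ EOF, num }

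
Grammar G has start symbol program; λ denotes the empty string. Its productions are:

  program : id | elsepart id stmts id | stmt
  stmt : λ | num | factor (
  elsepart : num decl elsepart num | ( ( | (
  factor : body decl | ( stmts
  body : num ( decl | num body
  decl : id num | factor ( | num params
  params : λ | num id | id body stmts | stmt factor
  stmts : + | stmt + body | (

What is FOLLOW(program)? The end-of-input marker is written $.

{ $ }

program is the start symbol, so $ ∈ FOLLOW(program).
Union: FOLLOW(program) = { $ }.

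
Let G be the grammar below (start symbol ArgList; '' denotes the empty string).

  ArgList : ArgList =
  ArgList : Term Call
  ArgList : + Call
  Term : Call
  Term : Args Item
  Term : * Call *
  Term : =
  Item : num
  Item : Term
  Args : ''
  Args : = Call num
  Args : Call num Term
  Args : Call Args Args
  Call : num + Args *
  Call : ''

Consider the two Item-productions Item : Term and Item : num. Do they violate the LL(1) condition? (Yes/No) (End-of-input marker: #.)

Yes

FIRST(Term) = { *, =, num, '' } and FIRST(num) = { num }.
Both contain num, so the two alternatives are not disjoint — LL(1) conflict.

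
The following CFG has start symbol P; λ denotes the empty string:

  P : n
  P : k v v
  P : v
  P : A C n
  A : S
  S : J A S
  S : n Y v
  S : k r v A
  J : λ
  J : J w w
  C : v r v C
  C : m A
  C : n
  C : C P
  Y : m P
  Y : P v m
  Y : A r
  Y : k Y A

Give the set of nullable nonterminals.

{ J }

Directly nullable (have an λ-production): J.
No other nonterminal has a production whose RHS symbols are all nullable.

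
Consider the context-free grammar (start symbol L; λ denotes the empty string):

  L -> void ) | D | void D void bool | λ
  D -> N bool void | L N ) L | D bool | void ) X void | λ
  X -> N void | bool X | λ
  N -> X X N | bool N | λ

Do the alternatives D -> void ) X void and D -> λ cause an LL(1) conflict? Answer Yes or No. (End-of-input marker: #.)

Yes

FIRST(void ) X void) = { void } and FIRST(λ) = { λ }.
The second alternative is nullable and FOLLOW(D) = { #, ), bool, void } shares void with FIRST of the first — conflict.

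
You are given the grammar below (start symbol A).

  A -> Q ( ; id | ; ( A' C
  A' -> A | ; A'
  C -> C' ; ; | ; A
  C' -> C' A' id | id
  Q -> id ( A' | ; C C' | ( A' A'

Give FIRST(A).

From A -> Q ( ; id: add FIRST(Q) = { (, ;, id }.
A -> ; ( A' C contributes {;}.
Union: FIRST(A) = { (, ;, id }.

{ (, ;, id }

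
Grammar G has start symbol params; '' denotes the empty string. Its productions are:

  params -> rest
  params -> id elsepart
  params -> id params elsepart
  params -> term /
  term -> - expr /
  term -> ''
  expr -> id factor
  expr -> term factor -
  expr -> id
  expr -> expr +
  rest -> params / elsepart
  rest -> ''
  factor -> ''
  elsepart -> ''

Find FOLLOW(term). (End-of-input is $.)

{ -, / }

In params -> term /: add FIRST(/) = { / }.
In expr -> term factor -: add FIRST(factor -) = { - }.
Union: FOLLOW(term) = { -, / }.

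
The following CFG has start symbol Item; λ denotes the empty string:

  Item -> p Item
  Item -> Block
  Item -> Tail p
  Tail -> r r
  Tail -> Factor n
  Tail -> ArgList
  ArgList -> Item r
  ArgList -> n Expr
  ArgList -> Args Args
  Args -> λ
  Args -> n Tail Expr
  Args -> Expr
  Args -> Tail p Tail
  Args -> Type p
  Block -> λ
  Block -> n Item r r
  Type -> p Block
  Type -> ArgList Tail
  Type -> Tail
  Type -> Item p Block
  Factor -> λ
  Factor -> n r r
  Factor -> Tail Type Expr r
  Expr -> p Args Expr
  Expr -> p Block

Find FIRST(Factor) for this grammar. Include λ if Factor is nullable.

{ n, p, r, λ }

Factor -> λ contributes λ.
Factor -> n r r contributes {n}.
From Factor -> Tail Type Expr r: Tail, Type nullable, take FIRST(Tail) ∪ FIRST(Type) ∪ FIRST(Expr) = { n, p, r }.
Union: FIRST(Factor) = { n, p, r, λ }.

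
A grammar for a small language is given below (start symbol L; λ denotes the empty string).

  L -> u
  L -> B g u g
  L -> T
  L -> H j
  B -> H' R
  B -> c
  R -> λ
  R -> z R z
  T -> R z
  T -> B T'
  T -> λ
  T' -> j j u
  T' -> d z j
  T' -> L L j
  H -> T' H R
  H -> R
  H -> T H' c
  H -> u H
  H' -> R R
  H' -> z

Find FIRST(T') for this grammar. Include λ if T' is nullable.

T' -> j j u contributes {j}.
T' -> d z j contributes {d}.
From T' -> L L j: L, L nullable, take FIRST(L) ∪ FIRST(L) ∪ {j} = { c, d, g, j, u, z }.
Union: FIRST(T') = { c, d, g, j, u, z }.

{ c, d, g, j, u, z }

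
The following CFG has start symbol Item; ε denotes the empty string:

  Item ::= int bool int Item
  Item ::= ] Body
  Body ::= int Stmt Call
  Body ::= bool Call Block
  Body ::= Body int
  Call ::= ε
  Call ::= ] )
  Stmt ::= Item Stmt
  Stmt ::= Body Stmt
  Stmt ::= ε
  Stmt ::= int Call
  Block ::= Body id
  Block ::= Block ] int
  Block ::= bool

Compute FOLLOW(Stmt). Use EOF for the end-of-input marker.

In Body ::= int Stmt Call: add FIRST(Call)\{ε} = { ] }.
  Since Call is nullable, also add FOLLOW(Body) = { EOF, ], bool, id, int }.
In Stmt ::= Item Stmt: Stmt is at the end, add FOLLOW(Stmt) = { EOF, ], bool, id, int }.
In Stmt ::= Body Stmt: Stmt is at the end, add FOLLOW(Stmt) = { EOF, ], bool, id, int }.
Union: FOLLOW(Stmt) = { EOF, ], bool, id, int }.

{ EOF, ], bool, id, int }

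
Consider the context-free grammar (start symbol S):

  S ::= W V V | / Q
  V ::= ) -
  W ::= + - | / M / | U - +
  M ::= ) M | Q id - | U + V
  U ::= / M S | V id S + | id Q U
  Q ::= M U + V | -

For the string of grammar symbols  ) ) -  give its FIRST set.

{ ) }

) is a terminal; add {)} and stop.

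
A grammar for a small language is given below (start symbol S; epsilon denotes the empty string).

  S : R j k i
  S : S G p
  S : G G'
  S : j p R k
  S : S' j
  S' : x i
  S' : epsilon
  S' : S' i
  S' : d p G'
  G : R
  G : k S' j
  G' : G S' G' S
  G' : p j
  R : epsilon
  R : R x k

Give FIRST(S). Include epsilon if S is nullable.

{ d, i, j, k, p, x }

From S : R j k i: R nullable, take FIRST(R) ∪ {j} = { j, x }.
From S : S G p: add FIRST(S) = { d, i, j, k, p, x }.
From S : G G': G nullable, take FIRST(G) ∪ FIRST(G') = { d, i, k, p, x }.
S : j p R k contributes {j}.
From S : S' j: S' nullable, take FIRST(S') ∪ {j} = { d, i, j, x }.
Union: FIRST(S) = { d, i, j, k, p, x }.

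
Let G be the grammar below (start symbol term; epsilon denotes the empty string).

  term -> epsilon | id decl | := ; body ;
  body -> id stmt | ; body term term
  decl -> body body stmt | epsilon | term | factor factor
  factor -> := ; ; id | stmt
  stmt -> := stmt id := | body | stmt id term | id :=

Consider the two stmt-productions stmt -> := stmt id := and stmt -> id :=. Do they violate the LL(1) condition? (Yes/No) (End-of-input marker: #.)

FIRST(:= stmt id :=) = { := } and FIRST(id :=) = { id }.
The FIRST sets are disjoint and neither alternative is nullable — no conflict.

No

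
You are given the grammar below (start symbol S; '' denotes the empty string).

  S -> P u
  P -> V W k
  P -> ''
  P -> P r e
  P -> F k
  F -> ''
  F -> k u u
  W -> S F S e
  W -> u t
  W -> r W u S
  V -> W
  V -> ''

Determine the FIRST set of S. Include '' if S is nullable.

From S -> P u: P nullable, take FIRST(P) ∪ {u} = { k, r, u }.
Union: FIRST(S) = { k, r, u }.

{ k, r, u }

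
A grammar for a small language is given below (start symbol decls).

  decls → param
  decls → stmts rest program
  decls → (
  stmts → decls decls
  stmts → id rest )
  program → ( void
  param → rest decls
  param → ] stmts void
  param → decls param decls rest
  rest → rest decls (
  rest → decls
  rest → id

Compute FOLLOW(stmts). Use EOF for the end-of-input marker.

{ (, ], id, void }

In decls → stmts rest program: add FIRST(rest program) = { (, ], id }.
In param → ] stmts void: add FIRST(void) = { void }.
Union: FOLLOW(stmts) = { (, ], id, void }.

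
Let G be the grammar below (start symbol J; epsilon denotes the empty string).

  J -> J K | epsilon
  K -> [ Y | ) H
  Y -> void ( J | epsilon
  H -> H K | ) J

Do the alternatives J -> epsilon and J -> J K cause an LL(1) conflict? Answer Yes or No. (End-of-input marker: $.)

FIRST(epsilon) = { epsilon } and FIRST(J K) = { ), [ }.
The first alternative is nullable and FOLLOW(J) = { $, ), [ } shares ) with FIRST of the second — conflict.

Yes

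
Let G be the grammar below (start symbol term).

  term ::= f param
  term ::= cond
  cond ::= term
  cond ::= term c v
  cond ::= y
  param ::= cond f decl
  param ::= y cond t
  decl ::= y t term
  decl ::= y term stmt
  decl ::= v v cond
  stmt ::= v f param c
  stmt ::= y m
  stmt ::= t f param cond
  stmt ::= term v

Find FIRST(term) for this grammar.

{ f, y }

term ::= f param contributes {f}.
From term ::= cond: add FIRST(cond) = { f, y }.
Union: FIRST(term) = { f, y }.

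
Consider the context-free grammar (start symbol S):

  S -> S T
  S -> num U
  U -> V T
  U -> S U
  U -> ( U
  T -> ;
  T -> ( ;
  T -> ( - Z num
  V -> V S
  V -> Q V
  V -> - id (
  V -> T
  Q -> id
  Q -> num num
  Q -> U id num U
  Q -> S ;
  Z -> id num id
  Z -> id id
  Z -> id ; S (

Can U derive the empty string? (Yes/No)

No nonterminal in this grammar is nullable.
No production of U has an RHS whose symbols are all nullable, so U is not nullable.

No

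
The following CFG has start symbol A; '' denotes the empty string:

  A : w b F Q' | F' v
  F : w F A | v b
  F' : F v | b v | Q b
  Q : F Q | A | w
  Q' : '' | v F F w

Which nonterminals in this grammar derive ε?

Directly nullable (have an ''-production): Q'.
No other nonterminal has a production whose RHS symbols are all nullable.

{ Q' }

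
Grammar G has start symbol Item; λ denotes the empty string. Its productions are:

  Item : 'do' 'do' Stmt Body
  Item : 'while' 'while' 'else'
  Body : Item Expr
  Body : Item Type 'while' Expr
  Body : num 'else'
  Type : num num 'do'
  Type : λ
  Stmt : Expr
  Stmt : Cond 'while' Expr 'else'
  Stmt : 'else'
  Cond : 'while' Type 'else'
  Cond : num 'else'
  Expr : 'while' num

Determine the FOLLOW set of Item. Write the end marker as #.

{ #, 'while', num }

Item is the start symbol, so # ∈ FOLLOW(Item).
In Body : Item Expr: add FIRST(Expr) = { 'while' }.
In Body : Item Type 'while' Expr: add FIRST(Type 'while' Expr) = { 'while', num }.
Union: FOLLOW(Item) = { #, 'while', num }.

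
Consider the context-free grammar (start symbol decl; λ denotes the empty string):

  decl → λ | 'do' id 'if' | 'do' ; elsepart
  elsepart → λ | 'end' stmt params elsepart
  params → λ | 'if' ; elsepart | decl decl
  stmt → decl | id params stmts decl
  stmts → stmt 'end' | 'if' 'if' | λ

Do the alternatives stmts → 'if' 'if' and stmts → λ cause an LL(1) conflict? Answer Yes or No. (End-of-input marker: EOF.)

Yes

FIRST('if' 'if') = { 'if' } and FIRST(λ) = { λ }.
The second alternative is nullable and FOLLOW(stmts) = { EOF, 'do', 'end', 'if', id } shares 'if' with FIRST of the first — conflict.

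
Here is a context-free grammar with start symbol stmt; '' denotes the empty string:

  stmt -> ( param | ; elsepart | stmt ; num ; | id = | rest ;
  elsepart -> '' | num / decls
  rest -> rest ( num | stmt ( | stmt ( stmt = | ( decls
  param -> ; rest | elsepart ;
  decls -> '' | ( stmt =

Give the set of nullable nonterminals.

{ decls, elsepart }

Directly nullable (have an ''-production): elsepart, decls.
No other nonterminal has a production whose RHS symbols are all nullable.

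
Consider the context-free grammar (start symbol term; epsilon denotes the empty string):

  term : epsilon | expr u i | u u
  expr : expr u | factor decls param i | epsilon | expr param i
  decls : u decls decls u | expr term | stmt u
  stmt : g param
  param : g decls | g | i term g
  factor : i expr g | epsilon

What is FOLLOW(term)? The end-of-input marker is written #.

{ #, g, i, u }

term is the start symbol, so # ∈ FOLLOW(term).
In decls : expr term: term is at the end, add FOLLOW(decls) = { g, i, u }.
In param : i term g: add FIRST(g) = { g }.
Union: FOLLOW(term) = { #, g, i, u }.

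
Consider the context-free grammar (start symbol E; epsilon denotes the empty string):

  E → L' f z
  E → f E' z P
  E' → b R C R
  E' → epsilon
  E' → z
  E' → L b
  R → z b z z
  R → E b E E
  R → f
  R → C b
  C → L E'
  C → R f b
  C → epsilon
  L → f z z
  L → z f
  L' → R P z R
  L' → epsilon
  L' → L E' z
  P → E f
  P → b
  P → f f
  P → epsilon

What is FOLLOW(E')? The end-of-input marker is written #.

{ b, f, z }

In E → f E' z P: add FIRST(z P) = { z }.
In C → L E': E' is at the end, add FOLLOW(C) = { b, f, z }.
In L' → L E' z: add FIRST(z) = { z }.
Union: FOLLOW(E') = { b, f, z }.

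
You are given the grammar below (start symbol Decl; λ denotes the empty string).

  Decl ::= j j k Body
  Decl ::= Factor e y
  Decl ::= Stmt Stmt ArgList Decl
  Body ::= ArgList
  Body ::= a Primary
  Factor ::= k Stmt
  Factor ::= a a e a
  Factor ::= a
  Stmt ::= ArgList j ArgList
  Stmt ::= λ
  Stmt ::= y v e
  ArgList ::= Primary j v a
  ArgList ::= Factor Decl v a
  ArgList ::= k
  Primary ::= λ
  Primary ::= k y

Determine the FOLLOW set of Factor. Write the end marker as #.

{ a, e, j, k, y }

In Decl ::= Factor e y: add FIRST(e y) = { e }.
In ArgList ::= Factor Decl v a: add FIRST(Decl v a) = { a, j, k, y }.
Union: FOLLOW(Factor) = { a, e, j, k, y }.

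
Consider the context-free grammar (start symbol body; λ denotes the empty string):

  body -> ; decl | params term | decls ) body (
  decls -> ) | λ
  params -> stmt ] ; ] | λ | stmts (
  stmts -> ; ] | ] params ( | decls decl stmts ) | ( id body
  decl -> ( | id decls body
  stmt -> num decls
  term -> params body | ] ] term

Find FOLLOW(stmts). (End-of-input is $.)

In params -> stmts (: add FIRST(() = { ( }.
In stmts -> decls decl stmts ): add FIRST()) = { ) }.
Union: FOLLOW(stmts) = { (, ) }.

{ (, ) }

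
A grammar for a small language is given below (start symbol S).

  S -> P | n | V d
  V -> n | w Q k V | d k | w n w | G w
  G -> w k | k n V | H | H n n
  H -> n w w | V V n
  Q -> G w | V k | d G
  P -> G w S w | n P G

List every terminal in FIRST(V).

V -> n contributes {n}.
V -> w Q k V contributes {w}.
V -> d k contributes {d}.
V -> w n w contributes {w}.
From V -> G w: add FIRST(G) = { d, k, n, w }.
Union: FIRST(V) = { d, k, n, w }.

{ d, k, n, w }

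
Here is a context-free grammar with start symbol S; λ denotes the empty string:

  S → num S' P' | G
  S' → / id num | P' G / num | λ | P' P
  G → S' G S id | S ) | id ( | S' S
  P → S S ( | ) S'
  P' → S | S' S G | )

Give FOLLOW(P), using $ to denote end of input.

In S' → P' P: P is at the end, add FOLLOW(S') = { ), /, id, num }.
Union: FOLLOW(P) = { ), /, id, num }.

{ ), /, id, num }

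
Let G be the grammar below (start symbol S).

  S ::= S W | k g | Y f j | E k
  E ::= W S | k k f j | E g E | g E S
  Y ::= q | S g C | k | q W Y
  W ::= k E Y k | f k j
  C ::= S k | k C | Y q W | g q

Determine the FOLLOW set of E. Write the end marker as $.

{ f, g, k, q }

In S ::= E k: add FIRST(k) = { k }.
In E ::= E g E: add FIRST(g E) = { g }.
In E ::= E g E: E is at the end, add FOLLOW(E) = { f, g, k, q }.
In E ::= g E S: add FIRST(S) = { f, g, k, q }.
In W ::= k E Y k: add FIRST(Y k) = { f, g, k, q }.
Union: FOLLOW(E) = { f, g, k, q }.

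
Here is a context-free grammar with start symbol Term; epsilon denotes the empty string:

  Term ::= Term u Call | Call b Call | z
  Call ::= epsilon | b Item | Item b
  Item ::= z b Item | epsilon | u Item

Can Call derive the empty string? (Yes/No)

Yes

Call has an epsilon-production, so Call ⇒ epsilon.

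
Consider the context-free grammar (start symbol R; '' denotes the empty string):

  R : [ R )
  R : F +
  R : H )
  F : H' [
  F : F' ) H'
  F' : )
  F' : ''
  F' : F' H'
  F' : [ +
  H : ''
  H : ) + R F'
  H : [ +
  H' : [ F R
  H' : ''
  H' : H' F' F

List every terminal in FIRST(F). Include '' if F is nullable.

{ ), [ }

From F : H' [: H' nullable, take FIRST(H') ∪ {[} = { ), [ }.
From F : F' ) H': F' nullable, take FIRST(F') ∪ {)} = { ), [ }.
Union: FIRST(F) = { ), [ }.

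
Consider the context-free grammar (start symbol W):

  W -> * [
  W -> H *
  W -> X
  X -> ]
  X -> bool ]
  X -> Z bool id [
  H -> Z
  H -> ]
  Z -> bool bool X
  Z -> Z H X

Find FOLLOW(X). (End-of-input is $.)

In W -> X: X is at the end, add FOLLOW(W) = { $ }.
In Z -> bool bool X: X is at the end, add FOLLOW(Z) = { *, ], bool }.
In Z -> Z H X: X is at the end, add FOLLOW(Z) = { *, ], bool }.
Union: FOLLOW(X) = { $, *, ], bool }.

{ $, *, ], bool }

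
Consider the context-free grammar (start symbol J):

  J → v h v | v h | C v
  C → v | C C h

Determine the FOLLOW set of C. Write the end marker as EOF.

In J → C v: add FIRST(v) = { v }.
In C → C C h: add FIRST(C h) = { v }.
In C → C C h: add FIRST(h) = { h }.
Union: FOLLOW(C) = { h, v }.

{ h, v }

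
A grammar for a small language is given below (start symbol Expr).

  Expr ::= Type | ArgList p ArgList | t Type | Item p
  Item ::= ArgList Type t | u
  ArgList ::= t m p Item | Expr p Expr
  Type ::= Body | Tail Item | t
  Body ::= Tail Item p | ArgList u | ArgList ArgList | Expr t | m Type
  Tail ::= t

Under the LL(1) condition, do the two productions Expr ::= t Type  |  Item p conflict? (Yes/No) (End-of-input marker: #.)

Yes

FIRST(t Type) = { t } and FIRST(Item p) = { m, t, u }.
Both contain t, so the two alternatives are not disjoint — LL(1) conflict.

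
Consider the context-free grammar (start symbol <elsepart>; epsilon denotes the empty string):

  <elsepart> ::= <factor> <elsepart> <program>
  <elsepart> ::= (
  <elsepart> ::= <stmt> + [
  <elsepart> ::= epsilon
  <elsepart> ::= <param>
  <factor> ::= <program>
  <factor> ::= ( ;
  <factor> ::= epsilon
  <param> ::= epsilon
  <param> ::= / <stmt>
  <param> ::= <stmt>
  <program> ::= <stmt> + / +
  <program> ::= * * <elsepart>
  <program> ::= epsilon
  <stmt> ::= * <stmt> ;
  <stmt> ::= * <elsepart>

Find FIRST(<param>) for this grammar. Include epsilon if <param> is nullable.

<param> ::= epsilon contributes epsilon.
<param> ::= / <stmt> contributes {/}.
From <param> ::= <stmt>: add FIRST(<stmt>) = { * }.
Union: FIRST(<param>) = { *, /, epsilon }.

{ *, /, epsilon }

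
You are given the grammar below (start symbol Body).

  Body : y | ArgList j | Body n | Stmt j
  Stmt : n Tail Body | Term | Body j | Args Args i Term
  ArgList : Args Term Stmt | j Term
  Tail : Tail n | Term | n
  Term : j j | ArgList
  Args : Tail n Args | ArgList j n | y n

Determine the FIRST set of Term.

{ j, n, y }

Term : j j contributes {j}.
From Term : ArgList: add FIRST(ArgList) = { j, n, y }.
Union: FIRST(Term) = { j, n, y }.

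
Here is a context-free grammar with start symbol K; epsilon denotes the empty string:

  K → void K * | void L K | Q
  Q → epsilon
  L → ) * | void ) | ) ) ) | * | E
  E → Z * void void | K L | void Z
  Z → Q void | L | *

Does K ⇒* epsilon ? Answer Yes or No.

Yes

K → Q and each of Q is nullable, so K ⇒* epsilon.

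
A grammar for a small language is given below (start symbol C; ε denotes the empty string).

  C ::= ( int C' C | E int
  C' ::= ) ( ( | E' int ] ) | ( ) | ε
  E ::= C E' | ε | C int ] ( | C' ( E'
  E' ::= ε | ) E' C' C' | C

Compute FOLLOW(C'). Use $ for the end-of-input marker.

{ (, ), int }

In C ::= ( int C' C: add FIRST(C) = { (, ), int }.
In E ::= C' ( E': add FIRST(( E') = { ( }.
In E' ::= ) E' C' C': add FIRST(C')\{ε} = { (, ), int }.
  Since C' is nullable, also add FOLLOW(E') = { (, ), int }.
In E' ::= ) E' C' C': C' is at the end, add FOLLOW(E') = { (, ), int }.
Union: FOLLOW(C') = { (, ), int }.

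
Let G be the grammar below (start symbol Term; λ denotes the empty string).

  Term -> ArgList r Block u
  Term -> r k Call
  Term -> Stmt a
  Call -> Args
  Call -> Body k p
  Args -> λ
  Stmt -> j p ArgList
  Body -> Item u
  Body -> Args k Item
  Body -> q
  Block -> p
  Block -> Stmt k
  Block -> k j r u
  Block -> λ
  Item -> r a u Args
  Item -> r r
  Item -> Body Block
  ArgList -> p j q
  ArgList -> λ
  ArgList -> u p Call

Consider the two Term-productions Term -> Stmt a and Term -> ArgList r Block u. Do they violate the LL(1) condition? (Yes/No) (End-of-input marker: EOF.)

No

FIRST(Stmt a) = { j } and FIRST(ArgList r Block u) = { p, r, u }.
The FIRST sets are disjoint and neither alternative is nullable — no conflict.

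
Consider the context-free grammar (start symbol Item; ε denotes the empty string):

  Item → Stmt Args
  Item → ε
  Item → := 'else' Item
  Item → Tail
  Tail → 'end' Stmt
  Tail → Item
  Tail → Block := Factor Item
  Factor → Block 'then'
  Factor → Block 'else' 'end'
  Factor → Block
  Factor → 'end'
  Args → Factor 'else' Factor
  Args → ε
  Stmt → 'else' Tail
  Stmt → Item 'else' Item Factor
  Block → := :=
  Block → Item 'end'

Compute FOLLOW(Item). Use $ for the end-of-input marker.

Item is the start symbol, so $ ∈ FOLLOW(Item).
In Item → := 'else' Item: Item is at the end, add FOLLOW(Item) = { $, 'else', 'end', := }.
In Tail → Item: Item is at the end, add FOLLOW(Tail) = { $, 'else', 'end', := }.
In Tail → Block := Factor Item: Item is at the end, add FOLLOW(Tail) = { $, 'else', 'end', := }.
In Stmt → Item 'else' Item Factor: add FIRST('else' Item Factor) = { 'else' }.
In Stmt → Item 'else' Item Factor: add FIRST(Factor) = { 'else', 'end', := }.
In Block → Item 'end': add FIRST('end') = { 'end' }.
Union: FOLLOW(Item) = { $, 'else', 'end', := }.

{ $, 'else', 'end', := }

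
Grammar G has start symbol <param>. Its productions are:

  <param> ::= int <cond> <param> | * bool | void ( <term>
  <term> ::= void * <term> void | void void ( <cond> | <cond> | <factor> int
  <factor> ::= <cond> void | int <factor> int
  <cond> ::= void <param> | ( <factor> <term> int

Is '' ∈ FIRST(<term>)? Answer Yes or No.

No

No nonterminal in this grammar is nullable.
No production of <term> has an RHS whose symbols are all nullable, so <term> is not nullable.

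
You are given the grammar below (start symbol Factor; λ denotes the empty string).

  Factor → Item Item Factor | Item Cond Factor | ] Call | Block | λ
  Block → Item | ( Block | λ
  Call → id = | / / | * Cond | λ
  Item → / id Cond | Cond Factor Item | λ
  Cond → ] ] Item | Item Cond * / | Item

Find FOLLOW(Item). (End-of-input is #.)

In Factor → Item Item Factor: add FIRST(Item Factor)\{λ} = { (, *, /, ] }.
  Since Item Factor is nullable, also add FOLLOW(Factor) = { #, (, *, /, ] }.
In Factor → Item Item Factor: add FIRST(Factor)\{λ} = { (, *, /, ] }.
  Since Factor is nullable, also add FOLLOW(Factor) = { #, (, *, /, ] }.
In Factor → Item Cond Factor: add FIRST(Cond Factor)\{λ} = { (, *, /, ] }.
  Since Cond Factor is nullable, also add FOLLOW(Factor) = { #, (, *, /, ] }.
In Block → Item: Item is at the end, add FOLLOW(Block) = { #, (, *, /, ] }.
In Item → Cond Factor Item: Item is at the end, add FOLLOW(Item) = { #, (, *, /, ] }.
In Cond → ] ] Item: Item is at the end, add FOLLOW(Cond) = { #, (, *, /, ] }.
In Cond → Item Cond * /: add FIRST(Cond * /) = { (, *, /, ] }.
In Cond → Item: Item is at the end, add FOLLOW(Cond) = { #, (, *, /, ] }.
Union: FOLLOW(Item) = { #, (, *, /, ] }.

{ #, (, *, /, ] }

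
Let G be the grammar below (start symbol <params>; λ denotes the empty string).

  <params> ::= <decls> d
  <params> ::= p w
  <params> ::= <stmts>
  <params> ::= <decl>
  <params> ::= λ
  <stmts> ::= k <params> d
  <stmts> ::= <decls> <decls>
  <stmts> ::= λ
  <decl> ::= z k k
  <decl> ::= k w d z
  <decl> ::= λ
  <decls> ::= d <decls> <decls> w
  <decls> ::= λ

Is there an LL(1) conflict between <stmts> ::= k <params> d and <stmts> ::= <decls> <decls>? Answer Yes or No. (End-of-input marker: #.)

FIRST(k <params> d) = { k } and FIRST(<decls> <decls>) = { d, λ }.
The second is nullable but FOLLOW(<stmts>) = { #, d } is disjoint from FIRST of the first.

No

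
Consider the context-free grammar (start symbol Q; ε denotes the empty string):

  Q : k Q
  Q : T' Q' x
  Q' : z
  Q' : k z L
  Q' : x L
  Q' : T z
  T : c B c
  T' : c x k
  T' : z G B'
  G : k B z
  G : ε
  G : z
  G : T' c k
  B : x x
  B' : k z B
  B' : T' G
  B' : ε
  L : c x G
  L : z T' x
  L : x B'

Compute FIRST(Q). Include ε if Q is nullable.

Q : k Q contributes {k}.
From Q : T' Q' x: add FIRST(T') = { c, z }.
Union: FIRST(Q) = { c, k, z }.

{ c, k, z }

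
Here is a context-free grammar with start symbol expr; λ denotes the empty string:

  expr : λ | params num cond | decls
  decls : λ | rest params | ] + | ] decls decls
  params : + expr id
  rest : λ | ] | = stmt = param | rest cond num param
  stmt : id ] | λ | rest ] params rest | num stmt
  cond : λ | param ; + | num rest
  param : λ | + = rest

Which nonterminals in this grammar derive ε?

Directly nullable (have an λ-production): expr, decls, rest, stmt, cond, param.
No other nonterminal has a production whose RHS symbols are all nullable.

{ cond, decls, expr, param, rest, stmt }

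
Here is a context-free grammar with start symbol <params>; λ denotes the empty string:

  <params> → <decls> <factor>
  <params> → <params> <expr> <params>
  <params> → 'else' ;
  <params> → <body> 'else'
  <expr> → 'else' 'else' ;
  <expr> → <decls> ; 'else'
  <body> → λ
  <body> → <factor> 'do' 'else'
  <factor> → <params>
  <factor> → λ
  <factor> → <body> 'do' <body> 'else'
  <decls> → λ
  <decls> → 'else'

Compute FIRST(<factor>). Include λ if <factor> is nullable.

From <factor> → <params>: add FIRST(<params>) = { 'do', 'else', ;, λ } (including λ since <params> is nullable).
<factor> → λ contributes λ.
From <factor> → <body> 'do' <body> 'else': <body> nullable, take FIRST(<body>) ∪ {'do'} = { 'do', 'else', ; }.
Union: FIRST(<factor>) = { 'do', 'else', ;, λ }.

{ 'do', 'else', ;, λ }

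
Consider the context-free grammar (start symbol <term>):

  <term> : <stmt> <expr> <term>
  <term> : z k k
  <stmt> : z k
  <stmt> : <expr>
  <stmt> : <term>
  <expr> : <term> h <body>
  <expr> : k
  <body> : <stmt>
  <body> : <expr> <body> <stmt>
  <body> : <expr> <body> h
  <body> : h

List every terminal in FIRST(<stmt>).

{ k, z }

<stmt> : z k contributes {z}.
From <stmt> : <expr>: add FIRST(<expr>) = { k, z }.
From <stmt> : <term>: add FIRST(<term>) = { k, z }.
Union: FIRST(<stmt>) = { k, z }.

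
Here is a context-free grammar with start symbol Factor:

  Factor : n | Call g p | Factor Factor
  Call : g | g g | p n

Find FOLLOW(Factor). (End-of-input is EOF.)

{ EOF, g, n, p }

Factor is the start symbol, so EOF ∈ FOLLOW(Factor).
In Factor : Factor Factor: add FIRST(Factor) = { g, n, p }.
In Factor : Factor Factor: Factor is at the end, add FOLLOW(Factor) = { EOF, g, n, p }.
Union: FOLLOW(Factor) = { EOF, g, n, p }.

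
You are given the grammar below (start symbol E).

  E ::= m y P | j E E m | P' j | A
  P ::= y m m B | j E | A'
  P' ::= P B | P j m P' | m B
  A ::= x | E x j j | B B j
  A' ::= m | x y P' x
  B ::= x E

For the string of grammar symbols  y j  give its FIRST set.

{ y }

y is a terminal; add {y} and stop.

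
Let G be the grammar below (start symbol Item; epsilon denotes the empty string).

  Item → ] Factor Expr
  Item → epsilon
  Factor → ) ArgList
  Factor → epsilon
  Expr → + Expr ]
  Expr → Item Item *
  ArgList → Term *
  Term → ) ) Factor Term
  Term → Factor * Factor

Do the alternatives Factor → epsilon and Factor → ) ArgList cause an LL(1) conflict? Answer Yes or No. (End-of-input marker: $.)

FIRST(epsilon) = { epsilon } and FIRST() ArgList) = { ) }.
The first alternative is nullable and FOLLOW(Factor) = { ), *, +, ] } shares ) with FIRST of the second — conflict.

Yes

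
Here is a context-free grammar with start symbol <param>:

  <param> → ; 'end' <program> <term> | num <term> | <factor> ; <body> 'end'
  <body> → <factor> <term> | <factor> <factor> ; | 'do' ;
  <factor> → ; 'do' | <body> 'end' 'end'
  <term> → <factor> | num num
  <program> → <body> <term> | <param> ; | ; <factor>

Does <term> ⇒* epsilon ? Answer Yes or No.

No

No nonterminal in this grammar is nullable.
No production of <term> has an RHS whose symbols are all nullable, so <term> is not nullable.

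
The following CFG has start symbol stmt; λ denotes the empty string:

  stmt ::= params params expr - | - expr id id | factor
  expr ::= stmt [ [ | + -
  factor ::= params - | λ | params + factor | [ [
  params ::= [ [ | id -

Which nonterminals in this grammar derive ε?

{ factor, stmt }

Directly nullable (have an λ-production): factor.
stmt ::= factor with every symbol nullable, so stmt is nullable.
No other nonterminal has a production whose RHS symbols are all nullable.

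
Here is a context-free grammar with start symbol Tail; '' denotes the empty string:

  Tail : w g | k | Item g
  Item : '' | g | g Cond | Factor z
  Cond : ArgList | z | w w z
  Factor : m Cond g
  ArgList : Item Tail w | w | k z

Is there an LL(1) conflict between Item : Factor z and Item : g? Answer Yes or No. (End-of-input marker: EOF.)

FIRST(Factor z) = { m } and FIRST(g) = { g }.
The FIRST sets are disjoint and neither alternative is nullable — no conflict.

No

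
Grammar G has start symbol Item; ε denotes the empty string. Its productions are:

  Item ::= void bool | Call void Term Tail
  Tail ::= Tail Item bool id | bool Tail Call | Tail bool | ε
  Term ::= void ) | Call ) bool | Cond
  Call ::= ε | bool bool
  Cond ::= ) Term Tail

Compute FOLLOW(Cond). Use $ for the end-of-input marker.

{ $, bool, void }

In Term ::= Cond: Cond is at the end, add FOLLOW(Term) = { $, bool, void }.
Union: FOLLOW(Cond) = { $, bool, void }.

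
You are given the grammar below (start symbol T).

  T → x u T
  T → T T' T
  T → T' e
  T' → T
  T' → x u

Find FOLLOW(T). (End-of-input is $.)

T is the start symbol, so $ ∈ FOLLOW(T).
In T → x u T: T is at the end, add FOLLOW(T) = { $, e, x }.
In T → T T' T: add FIRST(T' T) = { x }.
In T → T T' T: T is at the end, add FOLLOW(T) = { $, e, x }.
In T' → T: T is at the end, add FOLLOW(T') = { e, x }.
Union: FOLLOW(T) = { $, e, x }.

{ $, e, x }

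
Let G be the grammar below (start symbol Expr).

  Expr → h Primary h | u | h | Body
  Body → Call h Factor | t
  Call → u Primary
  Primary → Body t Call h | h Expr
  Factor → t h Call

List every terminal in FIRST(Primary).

From Primary → Body t Call h: add FIRST(Body) = { t, u }.
Primary → h Expr contributes {h}.
Union: FIRST(Primary) = { h, t, u }.

{ h, t, u }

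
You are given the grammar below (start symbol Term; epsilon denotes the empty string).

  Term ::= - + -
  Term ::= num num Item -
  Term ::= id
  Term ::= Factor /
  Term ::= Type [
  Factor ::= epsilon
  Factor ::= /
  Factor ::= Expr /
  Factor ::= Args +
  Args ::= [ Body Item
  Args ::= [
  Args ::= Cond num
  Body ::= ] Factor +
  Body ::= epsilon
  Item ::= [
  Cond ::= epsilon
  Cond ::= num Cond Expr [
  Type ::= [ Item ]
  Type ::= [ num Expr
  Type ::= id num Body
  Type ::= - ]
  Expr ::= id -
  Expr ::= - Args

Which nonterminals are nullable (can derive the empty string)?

{ Body, Cond, Factor }

Directly nullable (have an epsilon-production): Factor, Body, Cond.
No other nonterminal has a production whose RHS symbols are all nullable.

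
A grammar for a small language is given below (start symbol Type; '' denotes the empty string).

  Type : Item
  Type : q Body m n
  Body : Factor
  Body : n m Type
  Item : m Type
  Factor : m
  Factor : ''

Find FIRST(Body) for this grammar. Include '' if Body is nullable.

From Body : Factor: add FIRST(Factor) = { m, '' } (including '' since Factor is nullable).
Body : n m Type contributes {n}.
Union: FIRST(Body) = { m, n, '' }.

{ m, n, '' }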